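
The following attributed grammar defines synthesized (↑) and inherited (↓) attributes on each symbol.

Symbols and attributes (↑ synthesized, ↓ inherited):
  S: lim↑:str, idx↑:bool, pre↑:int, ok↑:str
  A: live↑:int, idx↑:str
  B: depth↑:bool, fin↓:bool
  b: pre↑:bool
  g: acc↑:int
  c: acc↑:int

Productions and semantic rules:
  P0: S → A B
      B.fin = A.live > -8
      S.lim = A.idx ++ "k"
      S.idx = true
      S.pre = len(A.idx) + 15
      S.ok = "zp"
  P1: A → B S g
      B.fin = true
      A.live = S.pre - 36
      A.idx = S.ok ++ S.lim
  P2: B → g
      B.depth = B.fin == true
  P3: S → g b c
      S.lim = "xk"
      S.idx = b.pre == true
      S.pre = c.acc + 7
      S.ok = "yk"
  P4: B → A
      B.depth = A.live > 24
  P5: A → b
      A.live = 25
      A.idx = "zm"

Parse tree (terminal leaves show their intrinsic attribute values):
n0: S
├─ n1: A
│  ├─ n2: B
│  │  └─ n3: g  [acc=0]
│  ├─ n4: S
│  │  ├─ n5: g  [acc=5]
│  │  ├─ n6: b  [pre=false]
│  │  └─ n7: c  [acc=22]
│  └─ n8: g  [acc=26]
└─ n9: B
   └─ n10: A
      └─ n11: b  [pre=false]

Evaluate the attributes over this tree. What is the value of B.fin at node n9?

true

1. n2.fin = true  [true]
2. n3.acc = 0  [terminal]
3. n2.depth = true  [B.fin == true]
4. n5.acc = 5  [terminal]
5. n6.pre = false  [terminal]
6. n7.acc = 22  [terminal]
7. n4.lim = "xk"  ["xk"]
8. n4.idx = false  [b.pre == true]
9. n4.pre = 29  [c.acc + 7]
10. n4.ok = "yk"  ["yk"]
11. n8.acc = 26  [terminal]
12. n1.live = -7  [S.pre - 36]
13. n1.idx = "ykxk"  [S.ok ++ S.lim]
14. n9.fin = true  [A.live > -8]
15. n11.pre = false  [terminal]
16. n10.live = 25  [25]
17. n10.idx = "zm"  ["zm"]
18. n9.depth = true  [A.live > 24]
19. n0.lim = "ykxkk"  [A.idx ++ "k"]
20. n0.idx = true  [true]
21. n0.pre = 19  [len(A.idx) + 15]
22. n0.ok = "zp"  ["zp"]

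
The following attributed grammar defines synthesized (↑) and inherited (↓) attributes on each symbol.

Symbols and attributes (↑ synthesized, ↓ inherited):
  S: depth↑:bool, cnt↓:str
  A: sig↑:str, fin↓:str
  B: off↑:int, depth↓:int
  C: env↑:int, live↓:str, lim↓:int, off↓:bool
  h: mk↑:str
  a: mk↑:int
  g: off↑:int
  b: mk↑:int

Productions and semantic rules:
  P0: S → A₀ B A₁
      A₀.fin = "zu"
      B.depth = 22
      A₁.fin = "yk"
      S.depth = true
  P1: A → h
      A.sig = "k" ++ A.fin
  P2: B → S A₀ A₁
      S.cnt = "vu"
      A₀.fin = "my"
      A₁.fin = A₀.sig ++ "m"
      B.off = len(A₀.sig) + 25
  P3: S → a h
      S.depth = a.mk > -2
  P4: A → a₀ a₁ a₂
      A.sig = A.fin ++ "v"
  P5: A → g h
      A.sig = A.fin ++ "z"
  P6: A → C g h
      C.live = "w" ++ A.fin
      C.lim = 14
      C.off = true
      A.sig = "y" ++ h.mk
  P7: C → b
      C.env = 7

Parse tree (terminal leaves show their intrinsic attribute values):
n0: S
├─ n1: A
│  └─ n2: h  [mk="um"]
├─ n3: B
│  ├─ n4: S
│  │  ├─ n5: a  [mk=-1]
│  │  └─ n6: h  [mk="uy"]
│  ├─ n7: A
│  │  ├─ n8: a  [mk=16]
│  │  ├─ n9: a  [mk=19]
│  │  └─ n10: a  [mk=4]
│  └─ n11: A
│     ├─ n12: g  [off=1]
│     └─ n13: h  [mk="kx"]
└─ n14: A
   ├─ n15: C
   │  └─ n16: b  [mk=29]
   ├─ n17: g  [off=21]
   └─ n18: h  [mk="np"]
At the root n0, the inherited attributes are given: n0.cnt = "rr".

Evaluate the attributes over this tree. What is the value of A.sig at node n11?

"myvmz"

1. n0.cnt = "rr"  [given at root]
2. n1.fin = "zu"  ["zu"]
3. n2.mk = "um"  [terminal]
4. n1.sig = "kzu"  ["k" ++ A.fin]
5. n3.depth = 22  [22]
6. n4.cnt = "vu"  ["vu"]
7. n5.mk = -1  [terminal]
8. n6.mk = "uy"  [terminal]
9. n4.depth = true  [a.mk > -2]
10. n7.fin = "my"  ["my"]
11. n8.mk = 16  [terminal]
12. n9.mk = 19  [terminal]
13. n10.mk = 4  [terminal]
14. n7.sig = "myv"  [A.fin ++ "v"]
15. n11.fin = "myvm"  [A₀.sig ++ "m"]
16. n12.off = 1  [terminal]
17. n13.mk = "kx"  [terminal]
18. n11.sig = "myvmz"  [A.fin ++ "z"]
19. n3.off = 28  [len(A₀.sig) + 25]
20. n14.fin = "yk"  ["yk"]
21. n15.live = "wyk"  ["w" ++ A.fin]
22. n15.lim = 14  [14]
23. n15.off = true  [true]
24. n16.mk = 29  [terminal]
25. n15.env = 7  [7]
26. n17.off = 21  [terminal]
27. n18.mk = "np"  [terminal]
28. n14.sig = "ynp"  ["y" ++ h.mk]
29. n0.depth = true  [true]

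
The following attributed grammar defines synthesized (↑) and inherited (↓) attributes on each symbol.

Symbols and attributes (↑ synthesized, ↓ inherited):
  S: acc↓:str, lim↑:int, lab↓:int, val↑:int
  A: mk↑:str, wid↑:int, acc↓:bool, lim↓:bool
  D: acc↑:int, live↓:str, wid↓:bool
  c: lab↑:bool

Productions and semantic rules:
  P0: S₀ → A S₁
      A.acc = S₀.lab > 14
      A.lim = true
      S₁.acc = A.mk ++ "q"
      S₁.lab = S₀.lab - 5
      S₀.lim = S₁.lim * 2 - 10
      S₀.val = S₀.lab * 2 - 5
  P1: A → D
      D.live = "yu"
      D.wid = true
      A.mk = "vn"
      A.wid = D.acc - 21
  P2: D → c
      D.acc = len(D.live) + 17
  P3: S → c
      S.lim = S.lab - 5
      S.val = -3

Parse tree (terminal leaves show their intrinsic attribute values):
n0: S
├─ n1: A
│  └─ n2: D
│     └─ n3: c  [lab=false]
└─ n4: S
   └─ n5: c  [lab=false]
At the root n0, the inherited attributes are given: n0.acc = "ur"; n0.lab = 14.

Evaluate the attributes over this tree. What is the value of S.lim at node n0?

-2

1. n0.acc = "ur"  [given at root]
2. n0.lab = 14  [given at root]
3. n1.acc = false  [S₀.lab > 14]
4. n1.lim = true  [true]
5. n2.live = "yu"  ["yu"]
6. n2.wid = true  [true]
7. n3.lab = false  [terminal]
8. n2.acc = 19  [len(D.live) + 17]
9. n1.mk = "vn"  ["vn"]
10. n1.wid = -2  [D.acc - 21]
11. n4.acc = "vnq"  [A.mk ++ "q"]
12. n4.lab = 9  [S₀.lab - 5]
13. n5.lab = false  [terminal]
14. n4.lim = 4  [S.lab - 5]
15. n4.val = -3  [-3]
16. n0.lim = -2  [S₁.lim * 2 - 10]
17. n0.val = 23  [S₀.lab * 2 - 5]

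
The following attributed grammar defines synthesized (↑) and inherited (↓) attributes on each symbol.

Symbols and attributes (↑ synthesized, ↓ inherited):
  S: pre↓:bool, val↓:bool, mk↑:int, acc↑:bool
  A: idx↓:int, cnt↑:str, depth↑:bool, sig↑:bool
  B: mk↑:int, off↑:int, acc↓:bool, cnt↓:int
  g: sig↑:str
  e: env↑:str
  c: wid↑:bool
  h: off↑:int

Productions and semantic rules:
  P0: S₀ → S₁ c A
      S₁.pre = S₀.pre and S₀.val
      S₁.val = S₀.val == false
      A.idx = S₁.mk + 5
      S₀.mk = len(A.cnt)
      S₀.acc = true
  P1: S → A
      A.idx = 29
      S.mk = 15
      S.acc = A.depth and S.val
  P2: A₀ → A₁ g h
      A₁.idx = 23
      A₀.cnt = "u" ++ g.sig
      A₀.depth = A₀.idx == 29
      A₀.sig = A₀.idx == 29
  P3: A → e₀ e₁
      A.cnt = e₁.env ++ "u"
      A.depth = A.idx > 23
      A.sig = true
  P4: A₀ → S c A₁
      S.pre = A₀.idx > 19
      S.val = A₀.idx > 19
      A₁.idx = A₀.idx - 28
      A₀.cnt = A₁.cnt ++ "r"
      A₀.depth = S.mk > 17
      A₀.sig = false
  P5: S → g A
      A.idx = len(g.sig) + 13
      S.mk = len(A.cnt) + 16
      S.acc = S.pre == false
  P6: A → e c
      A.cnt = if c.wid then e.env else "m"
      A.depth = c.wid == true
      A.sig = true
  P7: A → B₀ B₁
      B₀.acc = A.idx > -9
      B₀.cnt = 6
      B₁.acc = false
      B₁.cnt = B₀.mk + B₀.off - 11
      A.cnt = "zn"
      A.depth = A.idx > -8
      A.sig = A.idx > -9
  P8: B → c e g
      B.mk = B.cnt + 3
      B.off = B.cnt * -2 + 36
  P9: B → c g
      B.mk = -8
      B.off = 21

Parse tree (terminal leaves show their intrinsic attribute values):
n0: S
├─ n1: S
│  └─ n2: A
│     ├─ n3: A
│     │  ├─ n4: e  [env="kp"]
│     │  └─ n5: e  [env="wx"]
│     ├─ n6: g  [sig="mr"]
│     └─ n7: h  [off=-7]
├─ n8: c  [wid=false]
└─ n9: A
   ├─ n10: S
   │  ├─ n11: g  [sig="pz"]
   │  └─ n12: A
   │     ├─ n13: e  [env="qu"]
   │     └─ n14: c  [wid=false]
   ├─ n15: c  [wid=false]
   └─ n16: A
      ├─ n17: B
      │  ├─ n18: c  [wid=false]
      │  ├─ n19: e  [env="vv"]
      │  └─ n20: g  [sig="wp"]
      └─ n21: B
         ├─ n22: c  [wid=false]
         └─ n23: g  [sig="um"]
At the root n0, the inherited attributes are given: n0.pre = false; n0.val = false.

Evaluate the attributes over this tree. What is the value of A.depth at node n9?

false

1. n0.pre = false  [given at root]
2. n0.val = false  [given at root]
3. n1.pre = false  [S₀.pre and S₀.val]
4. n1.val = true  [S₀.val == false]
5. n2.idx = 29  [29]
6. n3.idx = 23  [23]
7. n4.env = "kp"  [terminal]
8. n5.env = "wx"  [terminal]
9. n3.cnt = "wxu"  [e₁.env ++ "u"]
10. n3.depth = false  [A.idx > 23]
11. n3.sig = true  [true]
12. n6.sig = "mr"  [terminal]
13. n7.off = -7  [terminal]
14. n2.cnt = "umr"  ["u" ++ g.sig]
15. n2.depth = true  [A₀.idx == 29]
16. n2.sig = true  [A₀.idx == 29]
17. n1.mk = 15  [15]
18. n1.acc = true  [A.depth and S.val]
19. n8.wid = false  [terminal]
20. n9.idx = 20  [S₁.mk + 5]
21. n10.pre = true  [A₀.idx > 19]
22. n10.val = true  [A₀.idx > 19]
23. n11.sig = "pz"  [terminal]
24. n12.idx = 15  [len(g.sig) + 13]
25. n13.env = "qu"  [terminal]
26. n14.wid = false  [terminal]
27. n12.cnt = "m"  [if c.wid then e.env else "m"]
28. n12.depth = false  [c.wid == true]
29. n12.sig = true  [true]
30. n10.mk = 17  [len(A.cnt) + 16]
31. n10.acc = false  [S.pre == false]
32. n15.wid = false  [terminal]
33. n16.idx = -8  [A₀.idx - 28]
34. n17.acc = true  [A.idx > -9]
35. n17.cnt = 6  [6]
36. n18.wid = false  [terminal]
37. n19.env = "vv"  [terminal]
38. n20.sig = "wp"  [terminal]
39. n17.mk = 9  [B.cnt + 3]
40. n17.off = 24  [B.cnt * -2 + 36]
41. n21.acc = false  [false]
42. n21.cnt = 22  [B₀.mk + B₀.off - 11]
43. n22.wid = false  [terminal]
44. n23.sig = "um"  [terminal]
45. n21.mk = -8  [-8]
46. n21.off = 21  [21]
47. n16.cnt = "zn"  ["zn"]
48. n16.depth = false  [A.idx > -8]
49. n16.sig = true  [A.idx > -9]
50. n9.cnt = "znr"  [A₁.cnt ++ "r"]
51. n9.depth = false  [S.mk > 17]
52. n9.sig = false  [false]
53. n0.mk = 3  [len(A.cnt)]
54. n0.acc = true  [true]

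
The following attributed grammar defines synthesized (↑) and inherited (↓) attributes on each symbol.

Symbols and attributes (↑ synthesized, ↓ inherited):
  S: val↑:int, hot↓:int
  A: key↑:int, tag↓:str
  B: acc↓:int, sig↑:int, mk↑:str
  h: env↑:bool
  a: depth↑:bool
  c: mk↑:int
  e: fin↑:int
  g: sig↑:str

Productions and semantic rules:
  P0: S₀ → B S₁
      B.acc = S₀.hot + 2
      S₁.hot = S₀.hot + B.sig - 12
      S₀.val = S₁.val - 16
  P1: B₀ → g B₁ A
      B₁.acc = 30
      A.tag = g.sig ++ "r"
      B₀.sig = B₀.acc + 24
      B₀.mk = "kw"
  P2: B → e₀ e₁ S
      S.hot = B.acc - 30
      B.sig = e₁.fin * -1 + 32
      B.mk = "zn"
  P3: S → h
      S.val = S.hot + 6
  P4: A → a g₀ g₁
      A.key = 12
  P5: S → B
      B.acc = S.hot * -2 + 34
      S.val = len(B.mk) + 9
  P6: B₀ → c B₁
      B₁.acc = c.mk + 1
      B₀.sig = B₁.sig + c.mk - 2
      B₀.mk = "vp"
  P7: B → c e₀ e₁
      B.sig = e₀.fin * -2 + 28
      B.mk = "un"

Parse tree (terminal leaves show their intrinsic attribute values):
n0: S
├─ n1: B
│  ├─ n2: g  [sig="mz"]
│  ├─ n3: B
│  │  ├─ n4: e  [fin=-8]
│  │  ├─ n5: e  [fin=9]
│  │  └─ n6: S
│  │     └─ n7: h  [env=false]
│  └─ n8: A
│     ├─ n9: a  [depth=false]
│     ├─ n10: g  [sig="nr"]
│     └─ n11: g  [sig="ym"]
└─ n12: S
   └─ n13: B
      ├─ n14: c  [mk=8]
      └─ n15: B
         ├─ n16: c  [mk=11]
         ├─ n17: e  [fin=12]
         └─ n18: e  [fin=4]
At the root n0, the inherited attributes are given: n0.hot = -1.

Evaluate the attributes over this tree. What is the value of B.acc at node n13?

10

1. n0.hot = -1  [given at root]
2. n1.acc = 1  [S₀.hot + 2]
3. n2.sig = "mz"  [terminal]
4. n3.acc = 30  [30]
5. n4.fin = -8  [terminal]
6. n5.fin = 9  [terminal]
7. n6.hot = 0  [B.acc - 30]
8. n7.env = false  [terminal]
9. n6.val = 6  [S.hot + 6]
10. n3.sig = 23  [e₁.fin * -1 + 32]
11. n3.mk = "zn"  ["zn"]
12. n8.tag = "mzr"  [g.sig ++ "r"]
13. n9.depth = false  [terminal]
14. n10.sig = "nr"  [terminal]
15. n11.sig = "ym"  [terminal]
16. n8.key = 12  [12]
17. n1.sig = 25  [B₀.acc + 24]
18. n1.mk = "kw"  ["kw"]
19. n12.hot = 12  [S₀.hot + B.sig - 12]
20. n13.acc = 10  [S.hot * -2 + 34]
21. n14.mk = 8  [terminal]
22. n15.acc = 9  [c.mk + 1]
23. n16.mk = 11  [terminal]
24. n17.fin = 12  [terminal]
25. n18.fin = 4  [terminal]
26. n15.sig = 4  [e₀.fin * -2 + 28]
27. n15.mk = "un"  ["un"]
28. n13.sig = 10  [B₁.sig + c.mk - 2]
29. n13.mk = "vp"  ["vp"]
30. n12.val = 11  [len(B.mk) + 9]
31. n0.val = -5  [S₁.val - 16]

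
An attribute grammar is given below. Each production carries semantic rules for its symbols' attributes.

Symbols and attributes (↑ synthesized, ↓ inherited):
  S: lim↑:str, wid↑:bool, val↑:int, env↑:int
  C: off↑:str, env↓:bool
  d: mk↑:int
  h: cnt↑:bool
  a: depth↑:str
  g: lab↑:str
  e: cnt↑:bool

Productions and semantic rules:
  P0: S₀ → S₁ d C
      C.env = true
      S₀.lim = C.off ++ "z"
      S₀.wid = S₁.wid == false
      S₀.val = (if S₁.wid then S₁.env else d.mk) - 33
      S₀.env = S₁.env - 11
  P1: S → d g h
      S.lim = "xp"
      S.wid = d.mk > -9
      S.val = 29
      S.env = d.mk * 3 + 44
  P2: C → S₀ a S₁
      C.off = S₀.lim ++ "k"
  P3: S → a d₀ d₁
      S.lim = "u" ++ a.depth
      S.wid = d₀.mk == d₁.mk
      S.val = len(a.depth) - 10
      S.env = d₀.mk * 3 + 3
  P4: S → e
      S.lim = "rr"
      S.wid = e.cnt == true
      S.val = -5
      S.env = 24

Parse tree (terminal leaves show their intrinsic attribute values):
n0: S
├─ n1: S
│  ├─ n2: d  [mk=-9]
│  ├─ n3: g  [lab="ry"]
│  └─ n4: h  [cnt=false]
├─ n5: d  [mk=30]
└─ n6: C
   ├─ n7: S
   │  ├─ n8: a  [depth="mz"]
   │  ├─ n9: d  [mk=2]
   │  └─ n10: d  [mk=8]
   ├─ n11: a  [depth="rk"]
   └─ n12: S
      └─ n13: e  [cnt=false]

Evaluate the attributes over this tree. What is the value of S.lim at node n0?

"umzkz"

1. n2.mk = -9  [terminal]
2. n3.lab = "ry"  [terminal]
3. n4.cnt = false  [terminal]
4. n1.lim = "xp"  ["xp"]
5. n1.wid = false  [d.mk > -9]
6. n1.val = 29  [29]
7. n1.env = 17  [d.mk * 3 + 44]
8. n5.mk = 30  [terminal]
9. n6.env = true  [true]
10. n8.depth = "mz"  [terminal]
11. n9.mk = 2  [terminal]
12. n10.mk = 8  [terminal]
13. n7.lim = "umz"  ["u" ++ a.depth]
14. n7.wid = false  [d₀.mk == d₁.mk]
15. n7.val = -8  [len(a.depth) - 10]
16. n7.env = 9  [d₀.mk * 3 + 3]
17. n11.depth = "rk"  [terminal]
18. n13.cnt = false  [terminal]
19. n12.lim = "rr"  ["rr"]
20. n12.wid = false  [e.cnt == true]
21. n12.val = -5  [-5]
22. n12.env = 24  [24]
23. n6.off = "umzk"  [S₀.lim ++ "k"]
24. n0.lim = "umzkz"  [C.off ++ "z"]
25. n0.wid = true  [S₁.wid == false]
26. n0.val = -3  [(if S₁.wid then S₁.env else d.mk) - 33]
27. n0.env = 6  [S₁.env - 11]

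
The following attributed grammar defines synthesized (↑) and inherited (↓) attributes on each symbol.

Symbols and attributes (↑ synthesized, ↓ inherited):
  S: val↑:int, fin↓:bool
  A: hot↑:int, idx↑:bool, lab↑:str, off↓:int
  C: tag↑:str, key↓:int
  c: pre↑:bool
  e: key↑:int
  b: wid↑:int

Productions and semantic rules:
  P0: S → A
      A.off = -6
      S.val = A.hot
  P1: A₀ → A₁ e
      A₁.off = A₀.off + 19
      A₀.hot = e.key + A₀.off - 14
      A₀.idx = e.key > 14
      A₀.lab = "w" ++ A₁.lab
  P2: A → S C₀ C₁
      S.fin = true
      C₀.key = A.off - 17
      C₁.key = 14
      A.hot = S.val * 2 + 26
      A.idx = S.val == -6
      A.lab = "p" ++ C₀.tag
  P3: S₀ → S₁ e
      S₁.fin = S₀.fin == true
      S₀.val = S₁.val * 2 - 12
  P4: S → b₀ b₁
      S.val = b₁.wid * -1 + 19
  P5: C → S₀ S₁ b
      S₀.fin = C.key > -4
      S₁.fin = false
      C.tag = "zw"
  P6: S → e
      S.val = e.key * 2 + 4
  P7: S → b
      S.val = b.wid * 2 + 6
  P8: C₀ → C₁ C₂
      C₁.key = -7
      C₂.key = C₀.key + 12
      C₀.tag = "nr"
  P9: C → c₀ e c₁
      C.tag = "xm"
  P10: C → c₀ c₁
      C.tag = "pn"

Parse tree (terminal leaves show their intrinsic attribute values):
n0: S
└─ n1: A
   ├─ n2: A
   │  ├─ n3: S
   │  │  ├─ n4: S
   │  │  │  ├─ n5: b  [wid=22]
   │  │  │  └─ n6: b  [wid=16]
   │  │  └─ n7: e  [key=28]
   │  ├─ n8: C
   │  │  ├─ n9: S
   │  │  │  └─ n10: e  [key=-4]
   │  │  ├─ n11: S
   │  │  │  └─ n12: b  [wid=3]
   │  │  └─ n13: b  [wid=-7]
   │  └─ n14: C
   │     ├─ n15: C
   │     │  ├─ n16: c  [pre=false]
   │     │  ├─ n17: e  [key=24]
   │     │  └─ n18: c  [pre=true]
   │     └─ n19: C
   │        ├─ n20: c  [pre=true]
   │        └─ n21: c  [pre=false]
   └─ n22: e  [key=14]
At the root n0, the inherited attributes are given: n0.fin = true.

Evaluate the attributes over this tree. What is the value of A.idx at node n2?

true

1. n0.fin = true  [given at root]
2. n1.off = -6  [-6]
3. n2.off = 13  [A₀.off + 19]
4. n3.fin = true  [true]
5. n4.fin = true  [S₀.fin == true]
6. n5.wid = 22  [terminal]
7. n6.wid = 16  [terminal]
8. n4.val = 3  [b₁.wid * -1 + 19]
9. n7.key = 28  [terminal]
10. n3.val = -6  [S₁.val * 2 - 12]
11. n8.key = -4  [A.off - 17]
12. n9.fin = false  [C.key > -4]
13. n10.key = -4  [terminal]
14. n9.val = -4  [e.key * 2 + 4]
15. n11.fin = false  [false]
16. n12.wid = 3  [terminal]
17. n11.val = 12  [b.wid * 2 + 6]
18. n13.wid = -7  [terminal]
19. n8.tag = "zw"  ["zw"]
20. n14.key = 14  [14]
21. n15.key = -7  [-7]
22. n16.pre = false  [terminal]
23. n17.key = 24  [terminal]
24. n18.pre = true  [terminal]
25. n15.tag = "xm"  ["xm"]
26. n19.key = 26  [C₀.key + 12]
27. n20.pre = true  [terminal]
28. n21.pre = false  [terminal]
29. n19.tag = "pn"  ["pn"]
30. n14.tag = "nr"  ["nr"]
31. n2.hot = 14  [S.val * 2 + 26]
32. n2.idx = true  [S.val == -6]
33. n2.lab = "pzw"  ["p" ++ C₀.tag]
34. n22.key = 14  [terminal]
35. n1.hot = -6  [e.key + A₀.off - 14]
36. n1.idx = false  [e.key > 14]
37. n1.lab = "wpzw"  ["w" ++ A₁.lab]
38. n0.val = -6  [A.hot]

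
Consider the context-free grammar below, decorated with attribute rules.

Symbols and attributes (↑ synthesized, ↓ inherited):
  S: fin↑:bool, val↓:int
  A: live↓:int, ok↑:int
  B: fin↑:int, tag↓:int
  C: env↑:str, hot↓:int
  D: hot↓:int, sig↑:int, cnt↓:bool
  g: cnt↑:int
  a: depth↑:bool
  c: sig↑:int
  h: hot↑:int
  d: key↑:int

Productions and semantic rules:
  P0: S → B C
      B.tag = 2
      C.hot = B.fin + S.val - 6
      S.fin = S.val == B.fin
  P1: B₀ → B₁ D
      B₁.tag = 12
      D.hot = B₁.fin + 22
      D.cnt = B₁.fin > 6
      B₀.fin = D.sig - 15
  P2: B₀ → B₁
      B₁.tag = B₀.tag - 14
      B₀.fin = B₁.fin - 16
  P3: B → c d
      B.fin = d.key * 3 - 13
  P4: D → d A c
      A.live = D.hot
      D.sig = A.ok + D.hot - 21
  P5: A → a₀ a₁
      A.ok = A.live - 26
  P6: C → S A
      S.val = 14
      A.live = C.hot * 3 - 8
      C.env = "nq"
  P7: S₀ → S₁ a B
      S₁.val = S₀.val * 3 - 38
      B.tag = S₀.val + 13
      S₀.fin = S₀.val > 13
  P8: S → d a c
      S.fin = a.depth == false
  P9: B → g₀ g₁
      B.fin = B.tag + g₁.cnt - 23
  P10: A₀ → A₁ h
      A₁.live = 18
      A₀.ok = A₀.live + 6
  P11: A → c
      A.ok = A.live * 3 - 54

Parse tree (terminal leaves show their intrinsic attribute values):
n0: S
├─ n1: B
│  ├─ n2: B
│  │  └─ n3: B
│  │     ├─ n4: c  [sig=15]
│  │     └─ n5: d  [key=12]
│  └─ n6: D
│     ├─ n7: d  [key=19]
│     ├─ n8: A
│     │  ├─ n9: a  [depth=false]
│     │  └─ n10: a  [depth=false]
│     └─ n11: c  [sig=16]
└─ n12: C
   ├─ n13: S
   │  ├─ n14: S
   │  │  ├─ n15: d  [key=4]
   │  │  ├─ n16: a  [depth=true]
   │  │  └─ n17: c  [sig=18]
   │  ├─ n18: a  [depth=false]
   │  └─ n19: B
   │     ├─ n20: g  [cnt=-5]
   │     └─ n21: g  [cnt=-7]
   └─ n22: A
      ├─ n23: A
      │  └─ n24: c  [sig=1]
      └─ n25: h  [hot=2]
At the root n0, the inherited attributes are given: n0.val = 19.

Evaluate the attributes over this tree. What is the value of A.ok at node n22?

25

1. n0.val = 19  [given at root]
2. n1.tag = 2  [2]
3. n2.tag = 12  [12]
4. n3.tag = -2  [B₀.tag - 14]
5. n4.sig = 15  [terminal]
6. n5.key = 12  [terminal]
7. n3.fin = 23  [d.key * 3 - 13]
8. n2.fin = 7  [B₁.fin - 16]
9. n6.hot = 29  [B₁.fin + 22]
10. n6.cnt = true  [B₁.fin > 6]
11. n7.key = 19  [terminal]
12. n8.live = 29  [D.hot]
13. n9.depth = false  [terminal]
14. n10.depth = false  [terminal]
15. n8.ok = 3  [A.live - 26]
16. n11.sig = 16  [terminal]
17. n6.sig = 11  [A.ok + D.hot - 21]
18. n1.fin = -4  [D.sig - 15]
19. n12.hot = 9  [B.fin + S.val - 6]
20. n13.val = 14  [14]
21. n14.val = 4  [S₀.val * 3 - 38]
22. n15.key = 4  [terminal]
23. n16.depth = true  [terminal]
24. n17.sig = 18  [terminal]
25. n14.fin = false  [a.depth == false]
26. n18.depth = false  [terminal]
27. n19.tag = 27  [S₀.val + 13]
28. n20.cnt = -5  [terminal]
29. n21.cnt = -7  [terminal]
30. n19.fin = -3  [B.tag + g₁.cnt - 23]
31. n13.fin = true  [S₀.val > 13]
32. n22.live = 19  [C.hot * 3 - 8]
33. n23.live = 18  [18]
34. n24.sig = 1  [terminal]
35. n23.ok = 0  [A.live * 3 - 54]
36. n25.hot = 2  [terminal]
37. n22.ok = 25  [A₀.live + 6]
38. n12.env = "nq"  ["nq"]
39. n0.fin = false  [S.val == B.fin]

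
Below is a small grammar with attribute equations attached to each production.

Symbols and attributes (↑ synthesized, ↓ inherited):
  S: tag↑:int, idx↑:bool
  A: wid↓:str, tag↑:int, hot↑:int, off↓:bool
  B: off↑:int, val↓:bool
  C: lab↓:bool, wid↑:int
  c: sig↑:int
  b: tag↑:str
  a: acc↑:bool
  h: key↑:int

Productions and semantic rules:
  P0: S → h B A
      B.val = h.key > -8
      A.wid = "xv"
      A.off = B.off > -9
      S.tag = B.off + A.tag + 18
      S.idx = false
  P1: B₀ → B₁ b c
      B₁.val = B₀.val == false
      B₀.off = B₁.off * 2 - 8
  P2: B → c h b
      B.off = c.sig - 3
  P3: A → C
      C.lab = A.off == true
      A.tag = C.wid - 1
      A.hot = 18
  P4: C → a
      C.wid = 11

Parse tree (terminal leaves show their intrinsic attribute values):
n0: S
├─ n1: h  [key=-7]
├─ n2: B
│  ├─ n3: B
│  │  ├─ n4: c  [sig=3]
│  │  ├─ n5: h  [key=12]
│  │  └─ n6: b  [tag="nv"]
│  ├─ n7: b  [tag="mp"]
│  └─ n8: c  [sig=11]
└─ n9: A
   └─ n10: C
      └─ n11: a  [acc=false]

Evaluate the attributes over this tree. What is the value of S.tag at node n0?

1. n1.key = -7  [terminal]
2. n2.val = true  [h.key > -8]
3. n3.val = false  [B₀.val == false]
4. n4.sig = 3  [terminal]
5. n5.key = 12  [terminal]
6. n6.tag = "nv"  [terminal]
7. n3.off = 0  [c.sig - 3]
8. n7.tag = "mp"  [terminal]
9. n8.sig = 11  [terminal]
10. n2.off = -8  [B₁.off * 2 - 8]
11. n9.wid = "xv"  ["xv"]
12. n9.off = true  [B.off > -9]
13. n10.lab = true  [A.off == true]
14. n11.acc = false  [terminal]
15. n10.wid = 11  [11]
16. n9.tag = 10  [C.wid - 1]
17. n9.hot = 18  [18]
18. n0.tag = 20  [B.off + A.tag + 18]
19. n0.idx = false  [false]

20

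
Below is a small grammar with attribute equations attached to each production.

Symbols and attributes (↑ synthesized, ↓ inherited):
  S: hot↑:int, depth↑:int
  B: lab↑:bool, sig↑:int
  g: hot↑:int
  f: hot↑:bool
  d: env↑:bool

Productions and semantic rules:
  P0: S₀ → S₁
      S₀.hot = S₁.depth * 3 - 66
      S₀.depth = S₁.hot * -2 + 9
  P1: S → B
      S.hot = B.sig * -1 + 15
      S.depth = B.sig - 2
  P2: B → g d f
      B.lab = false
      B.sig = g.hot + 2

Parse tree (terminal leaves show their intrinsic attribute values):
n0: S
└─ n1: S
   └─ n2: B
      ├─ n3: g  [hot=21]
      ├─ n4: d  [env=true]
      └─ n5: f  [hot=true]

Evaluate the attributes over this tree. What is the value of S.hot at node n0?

-3

1. n3.hot = 21  [terminal]
2. n4.env = true  [terminal]
3. n5.hot = true  [terminal]
4. n2.lab = false  [false]
5. n2.sig = 23  [g.hot + 2]
6. n1.hot = -8  [B.sig * -1 + 15]
7. n1.depth = 21  [B.sig - 2]
8. n0.hot = -3  [S₁.depth * 3 - 66]
9. n0.depth = 25  [S₁.hot * -2 + 9]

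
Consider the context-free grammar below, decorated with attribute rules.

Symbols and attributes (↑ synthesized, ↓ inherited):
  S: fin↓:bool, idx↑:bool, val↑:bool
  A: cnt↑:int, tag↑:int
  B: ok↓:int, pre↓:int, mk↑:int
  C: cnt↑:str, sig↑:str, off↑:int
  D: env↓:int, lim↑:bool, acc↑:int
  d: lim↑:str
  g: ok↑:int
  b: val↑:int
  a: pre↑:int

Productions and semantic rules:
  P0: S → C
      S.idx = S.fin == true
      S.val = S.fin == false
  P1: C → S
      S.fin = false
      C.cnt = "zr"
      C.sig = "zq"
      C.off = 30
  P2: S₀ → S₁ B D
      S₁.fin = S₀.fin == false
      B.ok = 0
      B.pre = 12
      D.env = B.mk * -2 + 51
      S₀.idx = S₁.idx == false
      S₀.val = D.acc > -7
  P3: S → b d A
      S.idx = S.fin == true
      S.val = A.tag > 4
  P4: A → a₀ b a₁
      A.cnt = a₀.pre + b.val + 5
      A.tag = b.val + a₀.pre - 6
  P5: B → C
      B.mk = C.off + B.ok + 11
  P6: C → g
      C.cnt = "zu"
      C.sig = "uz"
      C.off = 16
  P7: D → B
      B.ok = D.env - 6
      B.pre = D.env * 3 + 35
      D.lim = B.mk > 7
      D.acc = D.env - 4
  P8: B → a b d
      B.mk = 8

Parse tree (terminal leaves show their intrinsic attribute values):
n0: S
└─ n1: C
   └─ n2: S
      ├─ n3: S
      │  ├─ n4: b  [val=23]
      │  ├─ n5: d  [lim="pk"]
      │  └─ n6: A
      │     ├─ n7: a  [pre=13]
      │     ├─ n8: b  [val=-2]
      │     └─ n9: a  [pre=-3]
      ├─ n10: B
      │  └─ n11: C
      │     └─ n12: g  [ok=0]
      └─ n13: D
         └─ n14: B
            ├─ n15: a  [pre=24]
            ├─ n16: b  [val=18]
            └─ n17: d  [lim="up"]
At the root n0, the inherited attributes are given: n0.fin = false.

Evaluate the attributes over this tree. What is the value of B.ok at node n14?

1. n0.fin = false  [given at root]
2. n2.fin = false  [false]
3. n3.fin = true  [S₀.fin == false]
4. n4.val = 23  [terminal]
5. n5.lim = "pk"  [terminal]
6. n7.pre = 13  [terminal]
7. n8.val = -2  [terminal]
8. n9.pre = -3  [terminal]
9. n6.cnt = 16  [a₀.pre + b.val + 5]
10. n6.tag = 5  [b.val + a₀.pre - 6]
11. n3.idx = true  [S.fin == true]
12. n3.val = true  [A.tag > 4]
13. n10.ok = 0  [0]
14. n10.pre = 12  [12]
15. n12.ok = 0  [terminal]
16. n11.cnt = "zu"  ["zu"]
17. n11.sig = "uz"  ["uz"]
18. n11.off = 16  [16]
19. n10.mk = 27  [C.off + B.ok + 11]
20. n13.env = -3  [B.mk * -2 + 51]
21. n14.ok = -9  [D.env - 6]
22. n14.pre = 26  [D.env * 3 + 35]
23. n15.pre = 24  [terminal]
24. n16.val = 18  [terminal]
25. n17.lim = "up"  [terminal]
26. n14.mk = 8  [8]
27. n13.lim = true  [B.mk > 7]
28. n13.acc = -7  [D.env - 4]
29. n2.idx = false  [S₁.idx == false]
30. n2.val = false  [D.acc > -7]
31. n1.cnt = "zr"  ["zr"]
32. n1.sig = "zq"  ["zq"]
33. n1.off = 30  [30]
34. n0.idx = false  [S.fin == true]
35. n0.val = true  [S.fin == false]

-9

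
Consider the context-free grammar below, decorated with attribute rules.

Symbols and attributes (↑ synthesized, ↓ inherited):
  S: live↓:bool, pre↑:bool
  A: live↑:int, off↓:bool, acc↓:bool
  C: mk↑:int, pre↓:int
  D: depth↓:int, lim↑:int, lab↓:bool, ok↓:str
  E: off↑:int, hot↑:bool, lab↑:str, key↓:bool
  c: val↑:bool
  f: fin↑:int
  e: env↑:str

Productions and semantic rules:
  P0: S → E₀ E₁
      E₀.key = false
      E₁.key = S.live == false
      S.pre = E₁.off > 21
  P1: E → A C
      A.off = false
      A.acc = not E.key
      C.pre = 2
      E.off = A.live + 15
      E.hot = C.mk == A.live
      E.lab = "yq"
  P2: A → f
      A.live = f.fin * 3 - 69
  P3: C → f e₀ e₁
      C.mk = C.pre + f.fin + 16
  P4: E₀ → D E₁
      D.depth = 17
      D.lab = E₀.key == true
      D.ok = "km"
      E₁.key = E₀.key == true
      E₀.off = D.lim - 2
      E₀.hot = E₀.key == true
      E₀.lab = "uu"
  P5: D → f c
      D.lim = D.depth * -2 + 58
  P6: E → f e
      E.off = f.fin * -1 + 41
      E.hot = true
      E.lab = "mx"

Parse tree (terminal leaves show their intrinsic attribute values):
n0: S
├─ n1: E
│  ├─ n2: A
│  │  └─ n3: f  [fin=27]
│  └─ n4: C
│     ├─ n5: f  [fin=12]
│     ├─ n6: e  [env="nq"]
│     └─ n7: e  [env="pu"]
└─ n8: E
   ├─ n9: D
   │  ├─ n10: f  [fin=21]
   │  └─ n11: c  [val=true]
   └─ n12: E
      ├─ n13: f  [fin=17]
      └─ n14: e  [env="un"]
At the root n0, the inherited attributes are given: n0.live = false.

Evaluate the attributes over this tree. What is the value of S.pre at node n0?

true

1. n0.live = false  [given at root]
2. n1.key = false  [false]
3. n2.off = false  [false]
4. n2.acc = true  [not E.key]
5. n3.fin = 27  [terminal]
6. n2.live = 12  [f.fin * 3 - 69]
7. n4.pre = 2  [2]
8. n5.fin = 12  [terminal]
9. n6.env = "nq"  [terminal]
10. n7.env = "pu"  [terminal]
11. n4.mk = 30  [C.pre + f.fin + 16]
12. n1.off = 27  [A.live + 15]
13. n1.hot = false  [C.mk == A.live]
14. n1.lab = "yq"  ["yq"]
15. n8.key = true  [S.live == false]
16. n9.depth = 17  [17]
17. n9.lab = true  [E₀.key == true]
18. n9.ok = "km"  ["km"]
19. n10.fin = 21  [terminal]
20. n11.val = true  [terminal]
21. n9.lim = 24  [D.depth * -2 + 58]
22. n12.key = true  [E₀.key == true]
23. n13.fin = 17  [terminal]
24. n14.env = "un"  [terminal]
25. n12.off = 24  [f.fin * -1 + 41]
26. n12.hot = true  [true]
27. n12.lab = "mx"  ["mx"]
28. n8.off = 22  [D.lim - 2]
29. n8.hot = true  [E₀.key == true]
30. n8.lab = "uu"  ["uu"]
31. n0.pre = true  [E₁.off > 21]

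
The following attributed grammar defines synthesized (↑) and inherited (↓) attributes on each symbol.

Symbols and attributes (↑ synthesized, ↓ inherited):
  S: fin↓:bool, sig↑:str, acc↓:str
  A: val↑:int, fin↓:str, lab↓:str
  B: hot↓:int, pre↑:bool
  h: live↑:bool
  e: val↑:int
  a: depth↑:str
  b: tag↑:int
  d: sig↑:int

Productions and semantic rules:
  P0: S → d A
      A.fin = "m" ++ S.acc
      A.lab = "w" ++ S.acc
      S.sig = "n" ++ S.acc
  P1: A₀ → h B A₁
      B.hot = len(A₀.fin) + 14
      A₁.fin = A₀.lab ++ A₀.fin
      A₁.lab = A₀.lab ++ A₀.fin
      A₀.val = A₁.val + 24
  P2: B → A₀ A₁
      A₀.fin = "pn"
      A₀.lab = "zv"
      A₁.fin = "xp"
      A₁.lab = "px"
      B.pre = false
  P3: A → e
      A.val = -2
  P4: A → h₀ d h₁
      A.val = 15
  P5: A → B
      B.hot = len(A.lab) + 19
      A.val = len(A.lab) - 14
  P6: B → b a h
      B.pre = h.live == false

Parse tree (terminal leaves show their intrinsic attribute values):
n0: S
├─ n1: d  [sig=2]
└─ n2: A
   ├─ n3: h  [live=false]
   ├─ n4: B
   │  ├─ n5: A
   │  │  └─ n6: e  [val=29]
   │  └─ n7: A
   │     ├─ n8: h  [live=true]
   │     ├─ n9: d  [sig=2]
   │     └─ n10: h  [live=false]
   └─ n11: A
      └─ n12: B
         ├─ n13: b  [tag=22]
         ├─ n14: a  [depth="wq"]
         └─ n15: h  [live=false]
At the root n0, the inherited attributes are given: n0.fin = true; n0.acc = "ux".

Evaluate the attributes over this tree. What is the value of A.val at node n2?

1. n0.fin = true  [given at root]
2. n0.acc = "ux"  [given at root]
3. n1.sig = 2  [terminal]
4. n2.fin = "mux"  ["m" ++ S.acc]
5. n2.lab = "wux"  ["w" ++ S.acc]
6. n3.live = false  [terminal]
7. n4.hot = 17  [len(A₀.fin) + 14]
8. n5.fin = "pn"  ["pn"]
9. n5.lab = "zv"  ["zv"]
10. n6.val = 29  [terminal]
11. n5.val = -2  [-2]
12. n7.fin = "xp"  ["xp"]
13. n7.lab = "px"  ["px"]
14. n8.live = true  [terminal]
15. n9.sig = 2  [terminal]
16. n10.live = false  [terminal]
17. n7.val = 15  [15]
18. n4.pre = false  [false]
19. n11.fin = "wuxmux"  [A₀.lab ++ A₀.fin]
20. n11.lab = "wuxmux"  [A₀.lab ++ A₀.fin]
21. n12.hot = 25  [len(A.lab) + 19]
22. n13.tag = 22  [terminal]
23. n14.depth = "wq"  [terminal]
24. n15.live = false  [terminal]
25. n12.pre = true  [h.live == false]
26. n11.val = -8  [len(A.lab) - 14]
27. n2.val = 16  [A₁.val + 24]
28. n0.sig = "nux"  ["n" ++ S.acc]

16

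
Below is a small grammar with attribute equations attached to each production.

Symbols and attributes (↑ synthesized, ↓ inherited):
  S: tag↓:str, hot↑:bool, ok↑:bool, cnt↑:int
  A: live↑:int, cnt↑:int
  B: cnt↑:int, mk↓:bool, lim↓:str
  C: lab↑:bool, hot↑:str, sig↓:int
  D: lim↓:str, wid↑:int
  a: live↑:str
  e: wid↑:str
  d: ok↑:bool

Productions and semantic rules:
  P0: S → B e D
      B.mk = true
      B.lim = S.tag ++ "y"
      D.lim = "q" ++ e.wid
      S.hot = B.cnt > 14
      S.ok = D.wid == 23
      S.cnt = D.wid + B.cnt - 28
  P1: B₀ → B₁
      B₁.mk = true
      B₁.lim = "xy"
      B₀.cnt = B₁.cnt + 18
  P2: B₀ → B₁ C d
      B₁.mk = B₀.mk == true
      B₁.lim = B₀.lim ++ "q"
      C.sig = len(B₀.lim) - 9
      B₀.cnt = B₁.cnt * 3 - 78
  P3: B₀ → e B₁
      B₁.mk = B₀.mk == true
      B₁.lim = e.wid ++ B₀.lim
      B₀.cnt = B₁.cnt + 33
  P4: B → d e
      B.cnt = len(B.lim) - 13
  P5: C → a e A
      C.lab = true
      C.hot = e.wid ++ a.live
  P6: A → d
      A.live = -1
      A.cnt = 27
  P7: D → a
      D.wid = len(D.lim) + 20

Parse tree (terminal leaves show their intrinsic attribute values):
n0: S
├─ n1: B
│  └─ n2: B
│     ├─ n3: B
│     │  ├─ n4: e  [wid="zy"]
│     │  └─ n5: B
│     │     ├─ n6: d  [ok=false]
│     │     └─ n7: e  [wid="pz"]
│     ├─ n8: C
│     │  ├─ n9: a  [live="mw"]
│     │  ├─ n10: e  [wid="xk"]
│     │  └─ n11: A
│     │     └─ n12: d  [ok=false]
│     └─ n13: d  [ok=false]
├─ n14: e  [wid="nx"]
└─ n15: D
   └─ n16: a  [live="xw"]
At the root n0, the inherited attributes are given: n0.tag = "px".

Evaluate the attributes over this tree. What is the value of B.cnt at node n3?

25

1. n0.tag = "px"  [given at root]
2. n1.mk = true  [true]
3. n1.lim = "pxy"  [S.tag ++ "y"]
4. n2.mk = true  [true]
5. n2.lim = "xy"  ["xy"]
6. n3.mk = true  [B₀.mk == true]
7. n3.lim = "xyq"  [B₀.lim ++ "q"]
8. n4.wid = "zy"  [terminal]
9. n5.mk = true  [B₀.mk == true]
10. n5.lim = "zyxyq"  [e.wid ++ B₀.lim]
11. n6.ok = false  [terminal]
12. n7.wid = "pz"  [terminal]
13. n5.cnt = -8  [len(B.lim) - 13]
14. n3.cnt = 25  [B₁.cnt + 33]
15. n8.sig = -7  [len(B₀.lim) - 9]
16. n9.live = "mw"  [terminal]
17. n10.wid = "xk"  [terminal]
18. n12.ok = false  [terminal]
19. n11.live = -1  [-1]
20. n11.cnt = 27  [27]
21. n8.lab = true  [true]
22. n8.hot = "xkmw"  [e.wid ++ a.live]
23. n13.ok = false  [terminal]
24. n2.cnt = -3  [B₁.cnt * 3 - 78]
25. n1.cnt = 15  [B₁.cnt + 18]
26. n14.wid = "nx"  [terminal]
27. n15.lim = "qnx"  ["q" ++ e.wid]
28. n16.live = "xw"  [terminal]
29. n15.wid = 23  [len(D.lim) + 20]
30. n0.hot = true  [B.cnt > 14]
31. n0.ok = true  [D.wid == 23]
32. n0.cnt = 10  [D.wid + B.cnt - 28]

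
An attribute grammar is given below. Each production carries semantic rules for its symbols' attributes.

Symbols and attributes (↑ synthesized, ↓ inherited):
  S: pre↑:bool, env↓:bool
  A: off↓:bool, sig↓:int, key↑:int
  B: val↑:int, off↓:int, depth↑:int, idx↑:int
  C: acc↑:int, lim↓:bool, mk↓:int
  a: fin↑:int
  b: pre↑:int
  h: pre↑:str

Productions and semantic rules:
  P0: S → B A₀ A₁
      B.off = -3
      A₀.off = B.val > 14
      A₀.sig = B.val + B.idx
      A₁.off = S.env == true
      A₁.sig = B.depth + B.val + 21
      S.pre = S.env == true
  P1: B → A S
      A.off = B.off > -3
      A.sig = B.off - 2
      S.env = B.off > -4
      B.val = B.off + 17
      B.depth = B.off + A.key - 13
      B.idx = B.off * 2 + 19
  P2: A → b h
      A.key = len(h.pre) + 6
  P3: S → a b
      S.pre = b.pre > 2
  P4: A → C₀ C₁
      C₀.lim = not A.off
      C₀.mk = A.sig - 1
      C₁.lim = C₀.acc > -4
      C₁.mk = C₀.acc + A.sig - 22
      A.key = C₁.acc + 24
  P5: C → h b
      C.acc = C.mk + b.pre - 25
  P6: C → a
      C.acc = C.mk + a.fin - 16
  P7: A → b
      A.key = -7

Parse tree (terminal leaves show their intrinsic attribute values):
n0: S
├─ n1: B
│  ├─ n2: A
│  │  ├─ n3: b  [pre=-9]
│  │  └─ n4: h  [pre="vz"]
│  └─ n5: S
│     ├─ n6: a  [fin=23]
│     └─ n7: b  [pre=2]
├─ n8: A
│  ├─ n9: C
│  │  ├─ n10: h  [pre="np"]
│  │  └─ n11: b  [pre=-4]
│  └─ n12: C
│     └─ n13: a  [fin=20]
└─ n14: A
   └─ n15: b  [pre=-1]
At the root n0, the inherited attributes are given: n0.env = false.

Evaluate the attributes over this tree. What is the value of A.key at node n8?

30

1. n0.env = false  [given at root]
2. n1.off = -3  [-3]
3. n2.off = false  [B.off > -3]
4. n2.sig = -5  [B.off - 2]
5. n3.pre = -9  [terminal]
6. n4.pre = "vz"  [terminal]
7. n2.key = 8  [len(h.pre) + 6]
8. n5.env = true  [B.off > -4]
9. n6.fin = 23  [terminal]
10. n7.pre = 2  [terminal]
11. n5.pre = false  [b.pre > 2]
12. n1.val = 14  [B.off + 17]
13. n1.depth = -8  [B.off + A.key - 13]
14. n1.idx = 13  [B.off * 2 + 19]
15. n8.off = false  [B.val > 14]
16. n8.sig = 27  [B.val + B.idx]
17. n9.lim = true  [not A.off]
18. n9.mk = 26  [A.sig - 1]
19. n10.pre = "np"  [terminal]
20. n11.pre = -4  [terminal]
21. n9.acc = -3  [C.mk + b.pre - 25]
22. n12.lim = true  [C₀.acc > -4]
23. n12.mk = 2  [C₀.acc + A.sig - 22]
24. n13.fin = 20  [terminal]
25. n12.acc = 6  [C.mk + a.fin - 16]
26. n8.key = 30  [C₁.acc + 24]
27. n14.off = false  [S.env == true]
28. n14.sig = 27  [B.depth + B.val + 21]
29. n15.pre = -1  [terminal]
30. n14.key = -7  [-7]
31. n0.pre = false  [S.env == true]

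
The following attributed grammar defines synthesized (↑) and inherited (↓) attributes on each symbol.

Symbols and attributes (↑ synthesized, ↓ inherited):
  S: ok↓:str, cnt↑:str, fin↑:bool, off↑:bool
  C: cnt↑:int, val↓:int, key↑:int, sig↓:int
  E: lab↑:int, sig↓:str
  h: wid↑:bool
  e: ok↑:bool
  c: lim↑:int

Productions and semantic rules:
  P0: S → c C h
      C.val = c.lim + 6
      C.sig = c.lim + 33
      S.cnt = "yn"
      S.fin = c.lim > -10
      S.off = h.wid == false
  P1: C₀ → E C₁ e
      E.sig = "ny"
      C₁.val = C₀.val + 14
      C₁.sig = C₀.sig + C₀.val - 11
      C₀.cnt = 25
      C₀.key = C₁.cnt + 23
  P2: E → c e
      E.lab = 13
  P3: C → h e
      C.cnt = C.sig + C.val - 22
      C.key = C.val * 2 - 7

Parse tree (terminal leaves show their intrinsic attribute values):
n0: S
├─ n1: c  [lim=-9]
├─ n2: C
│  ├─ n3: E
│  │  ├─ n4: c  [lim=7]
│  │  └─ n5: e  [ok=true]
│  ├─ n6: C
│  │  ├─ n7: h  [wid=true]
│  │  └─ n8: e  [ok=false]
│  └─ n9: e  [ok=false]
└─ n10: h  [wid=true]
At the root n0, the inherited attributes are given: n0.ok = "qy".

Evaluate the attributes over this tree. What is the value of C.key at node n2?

22

1. n0.ok = "qy"  [given at root]
2. n1.lim = -9  [terminal]
3. n2.val = -3  [c.lim + 6]
4. n2.sig = 24  [c.lim + 33]
5. n3.sig = "ny"  ["ny"]
6. n4.lim = 7  [terminal]
7. n5.ok = true  [terminal]
8. n3.lab = 13  [13]
9. n6.val = 11  [C₀.val + 14]
10. n6.sig = 10  [C₀.sig + C₀.val - 11]
11. n7.wid = true  [terminal]
12. n8.ok = false  [terminal]
13. n6.cnt = -1  [C.sig + C.val - 22]
14. n6.key = 15  [C.val * 2 - 7]
15. n9.ok = false  [terminal]
16. n2.cnt = 25  [25]
17. n2.key = 22  [C₁.cnt + 23]
18. n10.wid = true  [terminal]
19. n0.cnt = "yn"  ["yn"]
20. n0.fin = true  [c.lim > -10]
21. n0.off = false  [h.wid == false]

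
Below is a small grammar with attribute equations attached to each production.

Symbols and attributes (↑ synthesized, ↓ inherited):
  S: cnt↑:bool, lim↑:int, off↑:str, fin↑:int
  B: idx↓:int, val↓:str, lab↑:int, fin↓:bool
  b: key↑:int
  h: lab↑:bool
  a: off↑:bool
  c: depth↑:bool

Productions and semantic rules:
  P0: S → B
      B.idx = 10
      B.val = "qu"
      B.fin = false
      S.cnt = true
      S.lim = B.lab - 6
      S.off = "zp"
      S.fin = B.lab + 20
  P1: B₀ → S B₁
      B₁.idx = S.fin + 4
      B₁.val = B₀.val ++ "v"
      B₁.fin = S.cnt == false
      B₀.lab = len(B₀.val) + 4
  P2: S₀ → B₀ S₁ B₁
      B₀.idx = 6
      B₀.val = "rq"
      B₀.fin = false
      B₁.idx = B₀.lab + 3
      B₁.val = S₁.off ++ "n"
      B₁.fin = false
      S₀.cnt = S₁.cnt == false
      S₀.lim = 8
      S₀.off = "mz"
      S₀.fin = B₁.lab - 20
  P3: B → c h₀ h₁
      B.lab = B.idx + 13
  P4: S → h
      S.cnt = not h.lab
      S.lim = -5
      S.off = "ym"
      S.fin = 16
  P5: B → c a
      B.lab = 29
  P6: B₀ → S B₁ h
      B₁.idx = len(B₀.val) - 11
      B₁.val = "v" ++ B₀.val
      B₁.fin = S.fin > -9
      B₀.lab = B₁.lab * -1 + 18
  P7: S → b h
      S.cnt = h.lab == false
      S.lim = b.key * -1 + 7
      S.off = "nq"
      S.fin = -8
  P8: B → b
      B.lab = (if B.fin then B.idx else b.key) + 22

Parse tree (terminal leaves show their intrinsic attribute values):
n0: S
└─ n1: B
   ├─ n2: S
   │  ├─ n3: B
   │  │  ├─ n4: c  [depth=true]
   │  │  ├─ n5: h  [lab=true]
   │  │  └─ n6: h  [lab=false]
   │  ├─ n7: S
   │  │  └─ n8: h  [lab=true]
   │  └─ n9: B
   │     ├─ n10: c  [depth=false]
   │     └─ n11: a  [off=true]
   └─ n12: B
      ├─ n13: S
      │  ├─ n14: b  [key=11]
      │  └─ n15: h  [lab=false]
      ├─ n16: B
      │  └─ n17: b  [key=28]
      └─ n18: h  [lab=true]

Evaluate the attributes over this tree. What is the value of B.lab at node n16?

1. n1.idx = 10  [10]
2. n1.val = "qu"  ["qu"]
3. n1.fin = false  [false]
4. n3.idx = 6  [6]
5. n3.val = "rq"  ["rq"]
6. n3.fin = false  [false]
7. n4.depth = true  [terminal]
8. n5.lab = true  [terminal]
9. n6.lab = false  [terminal]
10. n3.lab = 19  [B.idx + 13]
11. n8.lab = true  [terminal]
12. n7.cnt = false  [not h.lab]
13. n7.lim = -5  [-5]
14. n7.off = "ym"  ["ym"]
15. n7.fin = 16  [16]
16. n9.idx = 22  [B₀.lab + 3]
17. n9.val = "ymn"  [S₁.off ++ "n"]
18. n9.fin = false  [false]
19. n10.depth = false  [terminal]
20. n11.off = true  [terminal]
21. n9.lab = 29  [29]
22. n2.cnt = true  [S₁.cnt == false]
23. n2.lim = 8  [8]
24. n2.off = "mz"  ["mz"]
25. n2.fin = 9  [B₁.lab - 20]
26. n12.idx = 13  [S.fin + 4]
27. n12.val = "quv"  [B₀.val ++ "v"]
28. n12.fin = false  [S.cnt == false]
29. n14.key = 11  [terminal]
30. n15.lab = false  [terminal]
31. n13.cnt = true  [h.lab == false]
32. n13.lim = -4  [b.key * -1 + 7]
33. n13.off = "nq"  ["nq"]
34. n13.fin = -8  [-8]
35. n16.idx = -8  [len(B₀.val) - 11]
36. n16.val = "vquv"  ["v" ++ B₀.val]
37. n16.fin = true  [S.fin > -9]
38. n17.key = 28  [terminal]
39. n16.lab = 14  [(if B.fin then B.idx else b.key) + 22]
40. n18.lab = true  [terminal]
41. n12.lab = 4  [B₁.lab * -1 + 18]
42. n1.lab = 6  [len(B₀.val) + 4]
43. n0.cnt = true  [true]
44. n0.lim = 0  [B.lab - 6]
45. n0.off = "zp"  ["zp"]
46. n0.fin = 26  [B.lab + 20]

14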